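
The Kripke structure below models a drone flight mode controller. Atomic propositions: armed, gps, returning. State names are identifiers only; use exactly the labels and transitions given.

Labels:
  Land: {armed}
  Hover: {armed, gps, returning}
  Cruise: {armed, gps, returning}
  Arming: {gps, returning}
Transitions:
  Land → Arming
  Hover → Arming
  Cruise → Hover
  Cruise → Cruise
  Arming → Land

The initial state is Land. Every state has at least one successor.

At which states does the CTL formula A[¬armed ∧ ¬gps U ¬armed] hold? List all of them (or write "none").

States satisfying ¬armed ∧ ¬gps: ∅.
States satisfying ¬armed: {Arming}.
States satisfying A[¬armed ∧ ¬gps U ¬armed]: {Arming}.

{Arming}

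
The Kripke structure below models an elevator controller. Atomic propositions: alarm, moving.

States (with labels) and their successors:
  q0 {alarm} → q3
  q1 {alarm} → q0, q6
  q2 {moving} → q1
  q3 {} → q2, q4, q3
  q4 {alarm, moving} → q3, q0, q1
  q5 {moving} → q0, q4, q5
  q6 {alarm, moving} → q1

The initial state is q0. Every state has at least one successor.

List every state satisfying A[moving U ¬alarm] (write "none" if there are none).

States satisfying moving: {q2, q4, q5, q6}.
States satisfying ¬alarm: {q2, q3, q5}.
States satisfying A[moving U ¬alarm]: {q2, q3, q5}.

{q2, q3, q5}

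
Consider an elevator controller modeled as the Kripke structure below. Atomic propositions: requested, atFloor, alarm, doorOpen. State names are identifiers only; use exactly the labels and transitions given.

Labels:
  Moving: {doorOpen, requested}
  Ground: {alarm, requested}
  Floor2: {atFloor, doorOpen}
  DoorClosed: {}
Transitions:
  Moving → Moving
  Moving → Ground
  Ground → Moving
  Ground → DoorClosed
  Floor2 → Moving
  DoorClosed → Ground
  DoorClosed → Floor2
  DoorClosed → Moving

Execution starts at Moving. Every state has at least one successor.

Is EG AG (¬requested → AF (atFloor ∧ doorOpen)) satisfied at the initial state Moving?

States satisfying AG (¬requested → AF (atFloor ∧ doorOpen)): ∅.
States satisfying EG AG (¬requested → AF (atFloor ∧ doorOpen)): ∅.
No suitable path/successor from Moving witnesses the formula.
Moving ∉ Sat(EG AG (¬requested → AF (atFloor ∧ doorOpen))).

No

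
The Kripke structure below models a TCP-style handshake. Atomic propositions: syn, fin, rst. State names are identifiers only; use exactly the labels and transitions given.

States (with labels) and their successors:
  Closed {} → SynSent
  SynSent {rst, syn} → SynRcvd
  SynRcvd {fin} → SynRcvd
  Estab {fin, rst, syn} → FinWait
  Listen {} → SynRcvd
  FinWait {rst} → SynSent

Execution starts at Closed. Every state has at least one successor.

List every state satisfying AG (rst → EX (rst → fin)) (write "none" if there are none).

States satisfying rst → EX (rst → fin): {Closed, SynSent, SynRcvd, Listen}.
States satisfying AG (rst → EX (rst → fin)): {Closed, SynSent, SynRcvd, Listen}.

{Closed, SynSent, SynRcvd, Listen}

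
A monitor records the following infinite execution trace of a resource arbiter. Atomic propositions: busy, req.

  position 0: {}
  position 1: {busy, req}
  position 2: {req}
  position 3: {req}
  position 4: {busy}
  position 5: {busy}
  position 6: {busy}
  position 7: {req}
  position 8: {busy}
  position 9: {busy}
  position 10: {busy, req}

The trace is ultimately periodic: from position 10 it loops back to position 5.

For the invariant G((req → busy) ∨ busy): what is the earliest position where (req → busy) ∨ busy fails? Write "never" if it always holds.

2

Check (req → busy) ∨ busy at each position in order: 0 ✓, 1 ✓.
At position 2 the labels are {req}, so (req → busy) ∨ busy is false there. This is the first violation.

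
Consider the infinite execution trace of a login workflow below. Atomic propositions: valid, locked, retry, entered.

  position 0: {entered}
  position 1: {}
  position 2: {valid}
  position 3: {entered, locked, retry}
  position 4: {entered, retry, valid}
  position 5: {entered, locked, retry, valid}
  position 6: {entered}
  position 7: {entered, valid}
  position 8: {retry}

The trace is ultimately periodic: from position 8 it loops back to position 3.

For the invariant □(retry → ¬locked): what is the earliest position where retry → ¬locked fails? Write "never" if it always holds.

3

Check retry → ¬locked at each position in order: 0 ✓, 1 ✓, 2 ✓.
At position 3 the labels are {entered, locked, retry}, so retry → ¬locked is false there. This is the first violation.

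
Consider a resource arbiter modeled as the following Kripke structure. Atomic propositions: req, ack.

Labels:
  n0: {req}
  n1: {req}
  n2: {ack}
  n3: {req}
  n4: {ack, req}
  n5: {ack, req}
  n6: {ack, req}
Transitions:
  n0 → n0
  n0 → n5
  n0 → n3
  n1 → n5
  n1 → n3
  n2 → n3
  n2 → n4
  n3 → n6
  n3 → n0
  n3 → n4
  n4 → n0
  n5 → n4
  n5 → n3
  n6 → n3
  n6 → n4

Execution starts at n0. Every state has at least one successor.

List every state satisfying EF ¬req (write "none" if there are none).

States satisfying ¬req: {n2}.
States satisfying EF ¬req: {n2}.

{n2}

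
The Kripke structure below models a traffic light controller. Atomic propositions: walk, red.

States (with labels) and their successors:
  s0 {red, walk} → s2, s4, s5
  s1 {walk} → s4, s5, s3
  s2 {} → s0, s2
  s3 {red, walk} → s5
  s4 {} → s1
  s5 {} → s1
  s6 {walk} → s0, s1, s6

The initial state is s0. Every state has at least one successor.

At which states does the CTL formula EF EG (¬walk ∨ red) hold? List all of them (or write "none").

{s0, s2, s6}

States satisfying EG (¬walk ∨ red): {s0, s2}.
States satisfying EF EG (¬walk ∨ red): {s0, s2, s6}.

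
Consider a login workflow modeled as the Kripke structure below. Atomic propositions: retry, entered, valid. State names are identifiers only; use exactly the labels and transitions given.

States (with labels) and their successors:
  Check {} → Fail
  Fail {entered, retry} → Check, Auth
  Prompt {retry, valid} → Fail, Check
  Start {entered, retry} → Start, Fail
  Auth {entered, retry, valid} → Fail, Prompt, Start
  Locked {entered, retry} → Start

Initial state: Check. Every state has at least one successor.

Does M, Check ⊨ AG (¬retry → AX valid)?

States satisfying ¬retry → AX valid: {Fail, Prompt, Start, Auth, Locked}.
States satisfying AG (¬retry → AX valid): ∅.
Check is reachable from Check and violates ¬retry → AX valid, so AG fails at Check.
Check ∉ Sat(AG (¬retry → AX valid)).

Does not hold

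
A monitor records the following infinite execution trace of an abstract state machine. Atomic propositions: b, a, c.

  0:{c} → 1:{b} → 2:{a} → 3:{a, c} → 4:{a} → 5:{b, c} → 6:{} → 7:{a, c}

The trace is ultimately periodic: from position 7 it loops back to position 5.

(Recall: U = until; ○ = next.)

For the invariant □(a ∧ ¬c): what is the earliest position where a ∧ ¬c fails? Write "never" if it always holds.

0

At position 0 the labels are {c}, so a ∧ ¬c is false there. This is the first violation.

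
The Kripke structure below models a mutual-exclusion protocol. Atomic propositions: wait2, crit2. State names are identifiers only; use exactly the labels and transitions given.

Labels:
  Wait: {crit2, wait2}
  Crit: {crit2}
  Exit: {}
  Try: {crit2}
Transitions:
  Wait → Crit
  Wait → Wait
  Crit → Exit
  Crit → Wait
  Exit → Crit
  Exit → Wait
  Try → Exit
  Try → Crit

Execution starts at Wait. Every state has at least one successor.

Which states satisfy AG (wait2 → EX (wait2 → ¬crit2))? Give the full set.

States satisfying wait2 → EX (wait2 → ¬crit2): {Wait, Crit, Exit, Try}.
States satisfying AG (wait2 → EX (wait2 → ¬crit2)): {Wait, Crit, Exit, Try}.

{Wait, Crit, Exit, Try}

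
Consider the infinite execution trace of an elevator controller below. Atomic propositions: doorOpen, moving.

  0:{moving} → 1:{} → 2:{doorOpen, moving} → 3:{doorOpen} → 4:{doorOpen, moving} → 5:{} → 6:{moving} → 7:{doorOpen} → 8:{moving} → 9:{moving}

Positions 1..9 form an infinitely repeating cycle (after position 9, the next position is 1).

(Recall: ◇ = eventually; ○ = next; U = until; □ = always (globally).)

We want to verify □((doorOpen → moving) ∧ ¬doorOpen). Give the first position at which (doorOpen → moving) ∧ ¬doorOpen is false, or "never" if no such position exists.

Check (doorOpen → moving) ∧ ¬doorOpen at each position in order: 0 ✓, 1 ✓.
At position 2 the labels are {doorOpen, moving}, so (doorOpen → moving) ∧ ¬doorOpen is false there. This is the first violation.

2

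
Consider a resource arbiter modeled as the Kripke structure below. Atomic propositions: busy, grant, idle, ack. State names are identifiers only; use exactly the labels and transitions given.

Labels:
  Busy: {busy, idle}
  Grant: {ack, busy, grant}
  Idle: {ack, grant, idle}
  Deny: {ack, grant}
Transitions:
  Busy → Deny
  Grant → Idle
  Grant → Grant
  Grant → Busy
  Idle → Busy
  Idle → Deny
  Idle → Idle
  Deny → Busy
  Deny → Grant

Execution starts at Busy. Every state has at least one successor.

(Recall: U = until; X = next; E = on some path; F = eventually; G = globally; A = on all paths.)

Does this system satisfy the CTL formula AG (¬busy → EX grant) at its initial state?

States satisfying ¬busy → EX grant: {Busy, Grant, Idle, Deny}.
States satisfying AG (¬busy → EX grant): {Busy, Grant, Idle, Deny}.
Every state reachable from Busy satisfies ¬busy → EX grant.
Busy ∈ Sat(AG (¬busy → EX grant)).

Holds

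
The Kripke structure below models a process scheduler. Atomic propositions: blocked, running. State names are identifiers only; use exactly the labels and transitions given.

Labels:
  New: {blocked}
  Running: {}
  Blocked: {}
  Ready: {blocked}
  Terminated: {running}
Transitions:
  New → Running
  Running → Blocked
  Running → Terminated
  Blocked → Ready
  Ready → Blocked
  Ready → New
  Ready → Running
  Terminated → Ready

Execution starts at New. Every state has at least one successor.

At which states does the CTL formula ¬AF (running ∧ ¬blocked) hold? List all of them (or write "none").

{New, Running, Blocked, Ready}

States satisfying running ∧ ¬blocked: {Terminated}.
States satisfying AF (running ∧ ¬blocked): {Terminated}.
States satisfying ¬AF (running ∧ ¬blocked): {New, Running, Blocked, Ready}.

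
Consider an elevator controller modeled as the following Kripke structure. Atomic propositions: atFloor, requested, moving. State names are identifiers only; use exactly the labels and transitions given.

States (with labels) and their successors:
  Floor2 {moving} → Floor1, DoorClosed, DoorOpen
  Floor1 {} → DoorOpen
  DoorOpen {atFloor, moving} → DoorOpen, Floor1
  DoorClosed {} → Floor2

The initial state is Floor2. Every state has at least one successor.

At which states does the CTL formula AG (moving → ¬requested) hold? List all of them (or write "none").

States satisfying moving → ¬requested: {Floor2, Floor1, DoorOpen, DoorClosed}.
States satisfying AG (moving → ¬requested): {Floor2, Floor1, DoorOpen, DoorClosed}.

{Floor2, Floor1, DoorOpen, DoorClosed}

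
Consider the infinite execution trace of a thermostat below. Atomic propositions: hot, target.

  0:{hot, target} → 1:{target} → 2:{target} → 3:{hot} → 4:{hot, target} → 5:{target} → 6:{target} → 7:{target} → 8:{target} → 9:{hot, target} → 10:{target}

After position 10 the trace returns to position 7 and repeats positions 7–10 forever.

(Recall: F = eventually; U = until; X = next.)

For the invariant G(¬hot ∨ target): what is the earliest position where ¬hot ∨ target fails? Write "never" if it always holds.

Check ¬hot ∨ target at each position in order: 0 ✓, 1 ✓, 2 ✓.
At position 3 the labels are {hot}, so ¬hot ∨ target is false there. This is the first violation.

3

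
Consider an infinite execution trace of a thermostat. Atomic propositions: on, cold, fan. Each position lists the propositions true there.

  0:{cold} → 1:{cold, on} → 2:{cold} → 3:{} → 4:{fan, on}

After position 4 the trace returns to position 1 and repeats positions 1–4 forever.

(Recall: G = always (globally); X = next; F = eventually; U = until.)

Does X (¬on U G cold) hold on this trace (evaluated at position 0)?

No

The position after 0 is 1; ¬on U G cold is false there.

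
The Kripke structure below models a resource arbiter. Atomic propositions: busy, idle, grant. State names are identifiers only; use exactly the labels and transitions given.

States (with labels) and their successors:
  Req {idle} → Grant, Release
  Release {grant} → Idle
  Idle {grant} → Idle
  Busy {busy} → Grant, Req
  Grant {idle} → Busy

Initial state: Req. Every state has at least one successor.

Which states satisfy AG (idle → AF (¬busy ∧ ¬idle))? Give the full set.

{Release, Idle}

States satisfying idle → AF (¬busy ∧ ¬idle): {Release, Idle, Busy}.
States satisfying AG (idle → AF (¬busy ∧ ¬idle)): {Release, Idle}.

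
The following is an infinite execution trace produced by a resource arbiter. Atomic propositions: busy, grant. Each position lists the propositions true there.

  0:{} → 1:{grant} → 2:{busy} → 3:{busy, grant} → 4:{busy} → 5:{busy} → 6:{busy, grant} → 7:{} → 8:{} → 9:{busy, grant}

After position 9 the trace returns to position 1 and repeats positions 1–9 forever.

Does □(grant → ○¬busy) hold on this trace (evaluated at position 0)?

grant → ○¬busy must hold at every position from 0 onward. It fails at position 1, so □(grant → ○¬busy) is false.
Positions where grant holds: 1, 3, 6, 9.
Check ○¬busy at each: 1→fails, 3→fails, 6→ok, 9→ok.

Violated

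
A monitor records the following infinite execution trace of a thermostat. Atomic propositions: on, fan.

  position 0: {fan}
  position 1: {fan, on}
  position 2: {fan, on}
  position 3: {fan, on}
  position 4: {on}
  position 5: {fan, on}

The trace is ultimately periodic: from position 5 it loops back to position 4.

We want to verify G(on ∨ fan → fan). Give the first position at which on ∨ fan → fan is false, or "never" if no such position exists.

Check on ∨ fan → fan at each position in order: 0 ✓, 1 ✓, 2 ✓, 3 ✓.
At position 4 the labels are {on}, so on ∨ fan → fan is false there. This is the first violation.

4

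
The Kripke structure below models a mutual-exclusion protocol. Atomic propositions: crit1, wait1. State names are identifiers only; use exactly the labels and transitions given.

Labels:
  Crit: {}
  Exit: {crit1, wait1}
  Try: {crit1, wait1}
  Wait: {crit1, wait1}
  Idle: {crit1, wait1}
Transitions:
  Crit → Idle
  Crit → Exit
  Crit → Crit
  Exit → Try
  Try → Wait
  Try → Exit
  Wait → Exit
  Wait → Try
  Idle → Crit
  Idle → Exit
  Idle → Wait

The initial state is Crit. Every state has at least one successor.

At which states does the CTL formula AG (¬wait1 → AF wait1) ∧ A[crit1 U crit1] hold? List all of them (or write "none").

States satisfying ¬wait1 → AF wait1: {Exit, Try, Wait, Idle}.
States satisfying AG (¬wait1 → AF wait1): {Exit, Try, Wait}.
States satisfying crit1: {Exit, Try, Wait, Idle}.
States satisfying A[crit1 U crit1]: {Exit, Try, Wait, Idle}.
States satisfying AG (¬wait1 → AF wait1) ∧ A[crit1 U crit1]: {Exit, Try, Wait}.

{Exit, Try, Wait}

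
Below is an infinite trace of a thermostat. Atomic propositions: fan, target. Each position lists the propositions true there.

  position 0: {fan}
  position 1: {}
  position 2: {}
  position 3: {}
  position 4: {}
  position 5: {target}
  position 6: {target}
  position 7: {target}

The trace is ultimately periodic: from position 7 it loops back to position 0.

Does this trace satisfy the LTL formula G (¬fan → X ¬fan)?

¬fan → X ¬fan must hold at every position from 0 onward. It fails at position 7, so G (¬fan → X ¬fan) is false.
Positions where ¬fan holds: 1, 2, 3, 4, 5, 6, 7.
Check X ¬fan at each: 1→ok, 2→ok, 3→ok, 4→ok, 5→ok, 6→ok, 7→fails.

Does not hold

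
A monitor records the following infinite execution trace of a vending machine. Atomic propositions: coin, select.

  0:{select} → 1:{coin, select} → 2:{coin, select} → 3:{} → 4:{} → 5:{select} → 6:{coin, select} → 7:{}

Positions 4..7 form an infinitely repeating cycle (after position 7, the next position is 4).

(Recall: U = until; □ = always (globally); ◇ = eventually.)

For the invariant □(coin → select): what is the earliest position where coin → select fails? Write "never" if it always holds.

never

coin → select holds at every position 0..7, and those are all the positions the trace ever visits, so the invariant □(coin → select) is never violated.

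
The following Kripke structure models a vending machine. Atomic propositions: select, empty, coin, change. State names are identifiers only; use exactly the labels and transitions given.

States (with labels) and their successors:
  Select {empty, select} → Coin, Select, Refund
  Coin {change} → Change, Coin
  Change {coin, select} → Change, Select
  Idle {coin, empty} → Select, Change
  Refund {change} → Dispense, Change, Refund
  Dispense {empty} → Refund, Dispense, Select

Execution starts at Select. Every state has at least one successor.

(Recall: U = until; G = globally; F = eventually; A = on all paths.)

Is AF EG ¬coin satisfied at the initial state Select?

Satisfied

States satisfying EG ¬coin: {Select, Coin, Refund, Dispense}.
States satisfying AF EG ¬coin: {Select, Coin, Refund, Dispense}.
Select ∈ Sat(AF EG ¬coin).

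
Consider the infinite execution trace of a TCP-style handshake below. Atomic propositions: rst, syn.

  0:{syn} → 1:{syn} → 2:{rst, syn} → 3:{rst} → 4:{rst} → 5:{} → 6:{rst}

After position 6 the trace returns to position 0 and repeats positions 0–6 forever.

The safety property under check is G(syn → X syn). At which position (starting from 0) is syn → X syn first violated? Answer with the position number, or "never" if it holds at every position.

Check syn → X syn at each position in order: 0 ✓, 1 ✓.
At position 2 the labels are {rst, syn} and the next position 3 has {rst}, so syn → X syn is false there. This is the first violation.

2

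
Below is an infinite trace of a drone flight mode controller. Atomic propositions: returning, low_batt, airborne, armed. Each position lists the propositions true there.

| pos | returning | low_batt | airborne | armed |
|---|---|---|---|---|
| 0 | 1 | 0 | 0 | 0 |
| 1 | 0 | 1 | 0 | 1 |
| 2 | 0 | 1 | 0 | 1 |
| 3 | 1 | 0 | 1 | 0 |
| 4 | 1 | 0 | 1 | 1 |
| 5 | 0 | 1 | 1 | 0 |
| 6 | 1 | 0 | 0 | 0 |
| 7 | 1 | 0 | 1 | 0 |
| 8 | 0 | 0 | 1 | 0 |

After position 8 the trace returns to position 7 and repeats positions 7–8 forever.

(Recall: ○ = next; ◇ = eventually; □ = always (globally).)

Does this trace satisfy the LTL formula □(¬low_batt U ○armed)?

No

¬low_batt U ○armed must hold at every position from 0 onward. It fails at position 2, so □(¬low_batt U ○armed) is false.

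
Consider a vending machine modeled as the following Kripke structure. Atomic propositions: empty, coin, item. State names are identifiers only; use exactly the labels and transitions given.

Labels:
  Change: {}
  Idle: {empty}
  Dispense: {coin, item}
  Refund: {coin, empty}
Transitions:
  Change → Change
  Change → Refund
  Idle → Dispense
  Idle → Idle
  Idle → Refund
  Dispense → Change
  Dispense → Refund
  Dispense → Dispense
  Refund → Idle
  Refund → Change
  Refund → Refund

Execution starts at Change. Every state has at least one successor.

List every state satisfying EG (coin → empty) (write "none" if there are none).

{Change, Idle, Refund}

States satisfying coin → empty: {Change, Idle, Refund}.
States satisfying EG (coin → empty): {Change, Idle, Refund}.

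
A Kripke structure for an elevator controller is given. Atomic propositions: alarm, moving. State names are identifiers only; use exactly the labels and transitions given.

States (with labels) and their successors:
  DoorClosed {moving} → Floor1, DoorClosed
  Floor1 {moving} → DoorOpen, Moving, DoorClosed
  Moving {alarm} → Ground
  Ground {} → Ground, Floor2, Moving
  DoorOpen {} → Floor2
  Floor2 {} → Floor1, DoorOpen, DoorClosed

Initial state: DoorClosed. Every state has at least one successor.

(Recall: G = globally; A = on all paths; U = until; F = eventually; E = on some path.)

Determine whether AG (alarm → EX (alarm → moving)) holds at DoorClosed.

States satisfying alarm → EX (alarm → moving): {DoorClosed, Floor1, Moving, Ground, DoorOpen, Floor2}.
States satisfying AG (alarm → EX (alarm → moving)): {DoorClosed, Floor1, Moving, Ground, DoorOpen, Floor2}.
Every state reachable from DoorClosed satisfies alarm → EX (alarm → moving).
DoorClosed ∈ Sat(AG (alarm → EX (alarm → moving))).

Holds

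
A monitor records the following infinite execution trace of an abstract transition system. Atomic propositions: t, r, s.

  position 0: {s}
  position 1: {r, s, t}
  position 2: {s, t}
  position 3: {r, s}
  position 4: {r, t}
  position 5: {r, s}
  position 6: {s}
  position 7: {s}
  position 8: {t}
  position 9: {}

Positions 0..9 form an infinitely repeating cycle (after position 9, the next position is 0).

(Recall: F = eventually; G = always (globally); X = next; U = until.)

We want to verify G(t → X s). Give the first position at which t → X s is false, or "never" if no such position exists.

Check t → X s at each position in order: 0 ✓, 1 ✓, 2 ✓, 3 ✓, 4 ✓, 5 ✓, 6 ✓, 7 ✓.
At position 8 the labels are {t} and the next position 9 has {}, so t → X s is false there. This is the first violation.

8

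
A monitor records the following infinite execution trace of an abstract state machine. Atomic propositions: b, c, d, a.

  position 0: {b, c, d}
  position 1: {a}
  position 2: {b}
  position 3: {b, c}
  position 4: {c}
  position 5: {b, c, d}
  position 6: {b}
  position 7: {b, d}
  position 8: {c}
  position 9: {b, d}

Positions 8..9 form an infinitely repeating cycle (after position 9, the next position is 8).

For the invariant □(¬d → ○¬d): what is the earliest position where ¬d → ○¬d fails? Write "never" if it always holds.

Check ¬d → ○¬d at each position in order: 0 ✓, 1 ✓, 2 ✓, 3 ✓.
At position 4 the labels are {c} and the next position 5 has {b, c, d}, so ¬d → ○¬d is false there. This is the first violation.

4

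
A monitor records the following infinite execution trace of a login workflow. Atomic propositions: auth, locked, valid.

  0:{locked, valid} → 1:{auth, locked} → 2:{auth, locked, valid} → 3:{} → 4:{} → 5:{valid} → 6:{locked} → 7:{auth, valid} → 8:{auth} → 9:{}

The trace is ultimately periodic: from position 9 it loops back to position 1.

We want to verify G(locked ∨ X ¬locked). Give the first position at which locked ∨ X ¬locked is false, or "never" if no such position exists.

5

Check locked ∨ X ¬locked at each position in order: 0 ✓, 1 ✓, 2 ✓, 3 ✓, 4 ✓.
At position 5 the labels are {valid} and the next position 6 has {locked}, so locked ∨ X ¬locked is false there. This is the first violation.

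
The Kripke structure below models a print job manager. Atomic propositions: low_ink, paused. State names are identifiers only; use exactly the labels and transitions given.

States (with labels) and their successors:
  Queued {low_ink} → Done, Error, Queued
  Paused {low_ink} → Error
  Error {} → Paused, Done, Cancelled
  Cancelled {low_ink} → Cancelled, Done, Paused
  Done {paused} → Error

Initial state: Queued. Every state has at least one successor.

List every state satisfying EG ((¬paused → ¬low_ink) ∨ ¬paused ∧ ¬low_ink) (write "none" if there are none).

States satisfying (¬paused → ¬low_ink) ∨ ¬paused ∧ ¬low_ink: {Error, Done}.
States satisfying EG ((¬paused → ¬low_ink) ∨ ¬paused ∧ ¬low_ink): {Error, Done}.

{Error, Done}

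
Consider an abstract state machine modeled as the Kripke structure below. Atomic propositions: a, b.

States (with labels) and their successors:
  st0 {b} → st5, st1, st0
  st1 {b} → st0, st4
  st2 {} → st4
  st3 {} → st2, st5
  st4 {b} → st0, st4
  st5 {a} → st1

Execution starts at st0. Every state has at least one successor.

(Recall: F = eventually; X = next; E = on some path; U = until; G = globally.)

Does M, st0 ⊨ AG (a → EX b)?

Yes

States satisfying a → EX b: {st0, st1, st2, st3, st4, st5}.
States satisfying AG (a → EX b): {st0, st1, st2, st3, st4, st5}.
Every state reachable from st0 satisfies a → EX b.
st0 ∈ Sat(AG (a → EX b)).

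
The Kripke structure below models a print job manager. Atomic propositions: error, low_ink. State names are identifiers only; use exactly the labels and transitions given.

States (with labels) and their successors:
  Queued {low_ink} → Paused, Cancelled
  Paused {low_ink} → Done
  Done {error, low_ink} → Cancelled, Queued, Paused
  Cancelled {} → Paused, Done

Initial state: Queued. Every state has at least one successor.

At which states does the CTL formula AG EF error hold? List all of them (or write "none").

States satisfying EF error: {Queued, Paused, Done, Cancelled}.
States satisfying AG EF error: {Queued, Paused, Done, Cancelled}.

{Queued, Paused, Done, Cancelled}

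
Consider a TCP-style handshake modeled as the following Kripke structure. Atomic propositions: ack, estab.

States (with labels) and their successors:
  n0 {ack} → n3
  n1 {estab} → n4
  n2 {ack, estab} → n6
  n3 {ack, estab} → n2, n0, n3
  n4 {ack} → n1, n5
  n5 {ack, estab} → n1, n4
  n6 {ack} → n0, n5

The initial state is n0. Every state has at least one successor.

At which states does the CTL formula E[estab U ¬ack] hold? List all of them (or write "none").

{n1, n5}

States satisfying estab: {n1, n2, n3, n5}.
States satisfying ¬ack: {n1}.
States satisfying E[estab U ¬ack]: {n1, n5}.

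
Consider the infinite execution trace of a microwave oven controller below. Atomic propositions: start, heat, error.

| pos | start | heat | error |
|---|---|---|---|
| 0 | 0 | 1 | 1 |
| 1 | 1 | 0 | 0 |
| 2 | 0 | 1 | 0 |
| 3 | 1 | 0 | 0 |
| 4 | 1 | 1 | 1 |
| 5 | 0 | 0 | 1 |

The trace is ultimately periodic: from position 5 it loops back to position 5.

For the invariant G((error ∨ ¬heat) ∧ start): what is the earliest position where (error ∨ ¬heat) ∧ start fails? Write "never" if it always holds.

0

At position 0 the labels are {error, heat}, so (error ∨ ¬heat) ∧ start is false there. This is the first violation.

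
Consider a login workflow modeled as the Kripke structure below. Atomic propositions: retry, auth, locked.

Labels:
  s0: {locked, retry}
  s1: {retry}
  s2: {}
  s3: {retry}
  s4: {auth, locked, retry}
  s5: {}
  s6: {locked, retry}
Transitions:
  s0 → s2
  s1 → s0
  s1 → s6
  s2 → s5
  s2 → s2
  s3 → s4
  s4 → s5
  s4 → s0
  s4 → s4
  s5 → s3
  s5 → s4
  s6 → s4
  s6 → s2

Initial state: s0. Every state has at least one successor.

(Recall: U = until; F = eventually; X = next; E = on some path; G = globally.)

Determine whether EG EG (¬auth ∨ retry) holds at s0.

Satisfied

States satisfying EG (¬auth ∨ retry): {s0, s1, s2, s3, s4, s5, s6}.
States satisfying EG EG (¬auth ∨ retry): {s0, s1, s2, s3, s4, s5, s6}.
s0 ∈ Sat(EG EG (¬auth ∨ retry)).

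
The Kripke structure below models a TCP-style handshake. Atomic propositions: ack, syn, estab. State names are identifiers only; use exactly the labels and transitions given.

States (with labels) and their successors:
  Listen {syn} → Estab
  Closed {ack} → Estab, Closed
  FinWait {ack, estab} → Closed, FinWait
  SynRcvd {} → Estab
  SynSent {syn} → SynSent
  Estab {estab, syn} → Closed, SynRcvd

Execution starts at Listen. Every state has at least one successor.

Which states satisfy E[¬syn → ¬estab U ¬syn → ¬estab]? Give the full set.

{Listen, Closed, SynRcvd, SynSent, Estab}

States satisfying ¬syn → ¬estab: {Listen, Closed, SynRcvd, SynSent, Estab}.
States satisfying E[¬syn → ¬estab U ¬syn → ¬estab]: {Listen, Closed, SynRcvd, SynSent, Estab}.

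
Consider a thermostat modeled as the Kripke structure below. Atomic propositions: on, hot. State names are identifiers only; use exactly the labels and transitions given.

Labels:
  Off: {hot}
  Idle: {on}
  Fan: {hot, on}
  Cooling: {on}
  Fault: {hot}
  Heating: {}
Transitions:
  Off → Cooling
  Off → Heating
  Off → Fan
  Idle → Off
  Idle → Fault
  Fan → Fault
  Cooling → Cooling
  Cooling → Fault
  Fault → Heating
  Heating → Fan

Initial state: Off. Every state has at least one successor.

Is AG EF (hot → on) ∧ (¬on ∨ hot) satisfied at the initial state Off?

States satisfying EF (hot → on): {Off, Idle, Fan, Cooling, Fault, Heating}.
States satisfying AG EF (hot → on): {Off, Idle, Fan, Cooling, Fault, Heating}.
States satisfying ¬on: {Off, Fault, Heating}.
States satisfying ¬on ∨ hot: {Off, Fan, Fault, Heating}.
States satisfying AG EF (hot → on) ∧ (¬on ∨ hot): {Off, Fan, Fault, Heating}.
Off ∈ Sat(AG EF (hot → on) ∧ (¬on ∨ hot)).

Holds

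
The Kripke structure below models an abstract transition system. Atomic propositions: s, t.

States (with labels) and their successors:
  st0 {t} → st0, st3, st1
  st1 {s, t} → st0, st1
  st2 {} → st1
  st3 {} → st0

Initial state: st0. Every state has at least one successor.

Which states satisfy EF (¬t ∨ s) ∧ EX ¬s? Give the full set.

States satisfying ¬t ∨ s: {st1, st2, st3}.
States satisfying EF (¬t ∨ s): {st0, st1, st2, st3}.
States satisfying ¬s: {st0, st2, st3}.
States satisfying EX ¬s: {st0, st1, st3}.
States satisfying EF (¬t ∨ s) ∧ EX ¬s: {st0, st1, st3}.

{st0, st1, st3}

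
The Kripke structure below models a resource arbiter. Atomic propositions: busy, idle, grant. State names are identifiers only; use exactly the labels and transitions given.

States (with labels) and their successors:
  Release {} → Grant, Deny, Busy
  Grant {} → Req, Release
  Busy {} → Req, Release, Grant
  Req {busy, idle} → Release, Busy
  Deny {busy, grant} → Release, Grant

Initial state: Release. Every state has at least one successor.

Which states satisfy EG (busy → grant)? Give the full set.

{Release, Grant, Busy, Deny}

States satisfying busy → grant: {Release, Grant, Busy, Deny}.
States satisfying EG (busy → grant): {Release, Grant, Busy, Deny}.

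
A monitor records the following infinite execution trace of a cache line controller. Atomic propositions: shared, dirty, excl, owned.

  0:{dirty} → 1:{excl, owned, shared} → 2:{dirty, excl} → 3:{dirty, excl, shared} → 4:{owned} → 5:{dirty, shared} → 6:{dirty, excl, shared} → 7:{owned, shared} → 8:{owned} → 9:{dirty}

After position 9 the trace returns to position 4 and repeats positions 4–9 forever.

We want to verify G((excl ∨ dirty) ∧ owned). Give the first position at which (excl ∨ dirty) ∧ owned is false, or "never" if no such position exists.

0

At position 0 the labels are {dirty}, so (excl ∨ dirty) ∧ owned is false there. This is the first violation.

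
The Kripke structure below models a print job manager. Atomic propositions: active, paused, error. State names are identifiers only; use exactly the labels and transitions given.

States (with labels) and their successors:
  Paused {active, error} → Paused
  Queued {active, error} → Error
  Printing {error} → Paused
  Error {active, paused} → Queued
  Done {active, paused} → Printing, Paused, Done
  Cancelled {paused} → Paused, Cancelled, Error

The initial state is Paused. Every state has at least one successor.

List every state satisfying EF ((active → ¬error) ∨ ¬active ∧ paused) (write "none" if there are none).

States satisfying (active → ¬error) ∨ ¬active ∧ paused: {Printing, Error, Done, Cancelled}.
States satisfying EF ((active → ¬error) ∨ ¬active ∧ paused): {Queued, Printing, Error, Done, Cancelled}.

{Queued, Printing, Error, Done, Cancelled}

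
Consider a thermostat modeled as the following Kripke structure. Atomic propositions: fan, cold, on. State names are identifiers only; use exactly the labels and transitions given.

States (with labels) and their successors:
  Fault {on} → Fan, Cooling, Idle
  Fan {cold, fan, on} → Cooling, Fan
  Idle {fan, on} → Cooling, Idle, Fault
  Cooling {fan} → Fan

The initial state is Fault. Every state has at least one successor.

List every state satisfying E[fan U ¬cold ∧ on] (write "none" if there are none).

States satisfying fan: {Fan, Idle, Cooling}.
States satisfying ¬cold ∧ on: {Fault, Idle}.
States satisfying E[fan U ¬cold ∧ on]: {Fault, Idle}.

{Fault, Idle}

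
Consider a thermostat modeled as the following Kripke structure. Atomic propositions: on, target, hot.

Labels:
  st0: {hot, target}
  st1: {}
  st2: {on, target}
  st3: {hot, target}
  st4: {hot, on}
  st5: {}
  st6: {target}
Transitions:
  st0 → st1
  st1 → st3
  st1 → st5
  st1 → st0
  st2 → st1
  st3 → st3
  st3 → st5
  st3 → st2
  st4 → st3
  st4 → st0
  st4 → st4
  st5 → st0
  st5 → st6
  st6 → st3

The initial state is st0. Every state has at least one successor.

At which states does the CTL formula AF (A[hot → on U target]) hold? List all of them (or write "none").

{st0, st1, st2, st3, st5, st6}

States satisfying A[hot → on U target]: {st0, st1, st2, st3, st5, st6}.
States satisfying AF (A[hot → on U target]): {st0, st1, st2, st3, st5, st6}.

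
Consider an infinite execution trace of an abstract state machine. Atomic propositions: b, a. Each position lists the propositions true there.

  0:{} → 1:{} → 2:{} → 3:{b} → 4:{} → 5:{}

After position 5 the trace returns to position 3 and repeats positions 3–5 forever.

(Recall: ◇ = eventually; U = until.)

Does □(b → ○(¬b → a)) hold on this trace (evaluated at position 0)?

No

b → ○(¬b → a) must hold at every position from 0 onward. It fails at position 3, so □(b → ○(¬b → a)) is false.
Positions where b holds: 3.
Check ○(¬b → a) at each: 3→fails.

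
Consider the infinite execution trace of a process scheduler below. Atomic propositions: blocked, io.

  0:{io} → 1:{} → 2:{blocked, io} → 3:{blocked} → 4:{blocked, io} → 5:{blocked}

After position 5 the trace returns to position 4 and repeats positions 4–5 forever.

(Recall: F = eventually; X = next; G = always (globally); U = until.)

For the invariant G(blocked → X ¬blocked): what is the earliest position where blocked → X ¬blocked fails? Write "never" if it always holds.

Check blocked → X ¬blocked at each position in order: 0 ✓, 1 ✓.
At position 2 the labels are {blocked, io} and the next position 3 has {blocked}, so blocked → X ¬blocked is false there. This is the first violation.

2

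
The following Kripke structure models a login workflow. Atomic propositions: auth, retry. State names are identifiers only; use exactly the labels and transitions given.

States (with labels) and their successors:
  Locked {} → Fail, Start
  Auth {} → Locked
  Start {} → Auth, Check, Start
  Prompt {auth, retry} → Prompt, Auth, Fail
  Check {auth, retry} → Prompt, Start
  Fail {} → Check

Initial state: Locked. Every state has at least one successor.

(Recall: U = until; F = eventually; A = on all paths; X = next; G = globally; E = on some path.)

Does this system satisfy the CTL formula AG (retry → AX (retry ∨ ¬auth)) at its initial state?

States satisfying retry → AX (retry ∨ ¬auth): {Locked, Auth, Start, Prompt, Check, Fail}.
States satisfying AG (retry → AX (retry ∨ ¬auth)): {Locked, Auth, Start, Prompt, Check, Fail}.
Every state reachable from Locked satisfies retry → AX (retry ∨ ¬auth).
Locked ∈ Sat(AG (retry → AX (retry ∨ ¬auth))).

Yes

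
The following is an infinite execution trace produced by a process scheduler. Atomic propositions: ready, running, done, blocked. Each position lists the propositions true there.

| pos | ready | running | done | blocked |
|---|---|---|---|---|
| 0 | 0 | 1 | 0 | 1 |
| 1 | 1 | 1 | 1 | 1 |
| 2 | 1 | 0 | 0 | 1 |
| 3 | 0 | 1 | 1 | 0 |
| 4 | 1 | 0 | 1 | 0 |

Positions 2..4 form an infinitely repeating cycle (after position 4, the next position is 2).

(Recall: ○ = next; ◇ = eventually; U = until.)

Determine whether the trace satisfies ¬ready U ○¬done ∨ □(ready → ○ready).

Walking from position 0: ○¬done first holds at position 1, and ¬ready holds at every earlier position along the way, so ¬ready U ○¬done holds.
ready → ○ready must hold at every position from 0 onward. It fails at position 2, so □(ready → ○ready) is false.
Positions where ready holds: 1, 2, 4.
Check ○ready at each: 1→ok, 2→fails, 4→ok.
At position 0: ¬ready U ○¬done is true; □(ready → ○ready) is false; so ¬ready U ○¬done ∨ □(ready → ○ready) is true.

Holds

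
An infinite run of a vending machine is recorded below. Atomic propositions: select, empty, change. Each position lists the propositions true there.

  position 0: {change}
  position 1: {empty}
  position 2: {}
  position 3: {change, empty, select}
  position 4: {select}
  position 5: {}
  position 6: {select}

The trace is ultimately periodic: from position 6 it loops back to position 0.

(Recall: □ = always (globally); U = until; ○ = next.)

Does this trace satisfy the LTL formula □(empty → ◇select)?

empty → ◇select holds at every position 0..6, and those are all positions ever visited, so □(empty → ◇select) holds.
Positions where empty holds: 1, 3.
Check ◇select at each: 1→ok, 3→ok.

Holds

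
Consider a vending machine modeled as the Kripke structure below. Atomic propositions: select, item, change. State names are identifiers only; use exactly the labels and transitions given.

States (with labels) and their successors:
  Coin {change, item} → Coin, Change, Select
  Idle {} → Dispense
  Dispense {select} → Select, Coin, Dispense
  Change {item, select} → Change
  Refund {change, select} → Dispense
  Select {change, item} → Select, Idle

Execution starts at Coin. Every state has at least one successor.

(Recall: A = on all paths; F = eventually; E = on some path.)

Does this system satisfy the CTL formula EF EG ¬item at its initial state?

Yes

States satisfying EG ¬item: {Idle, Dispense, Refund}.
States satisfying EF EG ¬item: {Coin, Idle, Dispense, Refund, Select}.
Some path from Coin reaches a state where EG ¬item holds.
Coin ∈ Sat(EF EG ¬item).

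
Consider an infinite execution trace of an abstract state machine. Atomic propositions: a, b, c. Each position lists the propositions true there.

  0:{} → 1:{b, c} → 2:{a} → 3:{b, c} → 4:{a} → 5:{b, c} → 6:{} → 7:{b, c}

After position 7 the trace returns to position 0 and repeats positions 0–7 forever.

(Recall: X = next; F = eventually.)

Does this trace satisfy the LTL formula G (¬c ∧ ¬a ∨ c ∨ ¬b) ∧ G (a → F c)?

¬c ∧ ¬a ∨ c ∨ ¬b holds at every position 0..7, and those are all positions ever visited, so G (¬c ∧ ¬a ∨ c ∨ ¬b) holds.
a → F c holds at every position 0..7, and those are all positions ever visited, so G (a → F c) holds.
Positions where a holds: 2, 4.
Check F c at each: 2→ok, 4→ok.
At position 0: G (¬c ∧ ¬a ∨ c ∨ ¬b) is true; G (a → F c) is true; so G (¬c ∧ ¬a ∨ c ∨ ¬b) ∧ G (a → F c) is true.

Satisfied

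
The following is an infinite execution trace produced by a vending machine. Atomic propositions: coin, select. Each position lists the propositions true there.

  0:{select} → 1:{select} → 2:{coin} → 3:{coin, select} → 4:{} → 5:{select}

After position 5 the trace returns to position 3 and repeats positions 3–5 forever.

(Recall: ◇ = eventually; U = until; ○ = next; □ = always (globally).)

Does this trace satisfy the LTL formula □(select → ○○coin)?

Does not hold

select → ○○coin must hold at every position from 0 onward. It fails at position 3, so □(select → ○○coin) is false.
Positions where select holds: 0, 1, 3, 5.
Check ○○coin at each: 0→ok, 1→ok, 3→fails, 5→fails.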